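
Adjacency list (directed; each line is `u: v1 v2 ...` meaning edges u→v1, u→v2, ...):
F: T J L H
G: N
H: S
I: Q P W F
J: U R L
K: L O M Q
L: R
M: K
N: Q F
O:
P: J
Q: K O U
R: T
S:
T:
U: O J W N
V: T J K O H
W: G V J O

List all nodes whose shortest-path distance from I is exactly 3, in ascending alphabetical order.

Level 0: I
Level 1: F, P, Q, W
Level 2: G, H, J, K, L, O, T, U, V
Level 3: M, N, R, S

M, N, R, S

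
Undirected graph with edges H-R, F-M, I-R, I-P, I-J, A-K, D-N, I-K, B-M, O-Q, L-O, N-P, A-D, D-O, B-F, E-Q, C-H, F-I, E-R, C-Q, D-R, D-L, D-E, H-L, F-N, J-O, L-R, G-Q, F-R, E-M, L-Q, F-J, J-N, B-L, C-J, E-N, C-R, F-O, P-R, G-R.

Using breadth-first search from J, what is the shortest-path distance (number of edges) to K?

2

Level 0: J
Level 1: C, F, I, N, O
Level 2: B, D, E, H, K, L, M, P, Q, R
Level 3: A, G
K first appears at level 2.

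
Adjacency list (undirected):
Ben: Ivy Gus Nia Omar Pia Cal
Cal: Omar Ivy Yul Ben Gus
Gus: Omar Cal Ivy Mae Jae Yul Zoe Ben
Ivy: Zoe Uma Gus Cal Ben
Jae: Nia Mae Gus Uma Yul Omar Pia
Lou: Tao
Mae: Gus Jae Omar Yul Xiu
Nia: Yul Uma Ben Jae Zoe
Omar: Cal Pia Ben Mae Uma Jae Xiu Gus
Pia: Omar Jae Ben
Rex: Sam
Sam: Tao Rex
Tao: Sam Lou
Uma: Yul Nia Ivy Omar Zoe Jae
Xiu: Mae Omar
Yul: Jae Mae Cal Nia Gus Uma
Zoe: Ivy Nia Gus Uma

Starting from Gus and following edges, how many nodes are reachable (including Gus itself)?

13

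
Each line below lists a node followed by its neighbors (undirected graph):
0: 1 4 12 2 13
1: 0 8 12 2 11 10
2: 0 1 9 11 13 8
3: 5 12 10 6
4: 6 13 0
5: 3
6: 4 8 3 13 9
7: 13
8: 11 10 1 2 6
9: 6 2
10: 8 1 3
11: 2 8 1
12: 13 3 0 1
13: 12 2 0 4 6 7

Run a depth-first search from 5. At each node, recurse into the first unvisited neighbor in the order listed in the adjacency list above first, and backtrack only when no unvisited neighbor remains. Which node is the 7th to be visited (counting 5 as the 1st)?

1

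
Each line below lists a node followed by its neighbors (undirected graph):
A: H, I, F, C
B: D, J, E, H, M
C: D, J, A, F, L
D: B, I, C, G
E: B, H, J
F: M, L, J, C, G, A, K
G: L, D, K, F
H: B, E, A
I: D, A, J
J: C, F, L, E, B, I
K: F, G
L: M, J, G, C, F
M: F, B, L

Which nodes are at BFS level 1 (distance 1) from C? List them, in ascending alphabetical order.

A, D, F, J, L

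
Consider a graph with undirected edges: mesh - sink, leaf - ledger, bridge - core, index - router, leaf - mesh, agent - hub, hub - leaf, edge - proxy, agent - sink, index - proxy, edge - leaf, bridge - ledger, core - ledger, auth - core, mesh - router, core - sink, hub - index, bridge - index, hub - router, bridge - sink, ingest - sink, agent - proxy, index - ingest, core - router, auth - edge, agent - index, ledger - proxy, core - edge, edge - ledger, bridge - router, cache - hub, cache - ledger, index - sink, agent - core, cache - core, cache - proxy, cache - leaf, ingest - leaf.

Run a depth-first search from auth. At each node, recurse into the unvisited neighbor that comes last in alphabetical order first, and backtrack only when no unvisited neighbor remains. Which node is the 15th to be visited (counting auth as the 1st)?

agent

Visit auth
auth → edge
edge → proxy
proxy → ledger
ledger → leaf
leaf → mesh
mesh → sink
sink → ingest
ingest → index
index → router
router → hub
hub → cache
cache → core
core → bridge
core → agent

Visit order: auth, edge, proxy, ledger, leaf, mesh, sink, ingest, index, router, hub, cache, core, bridge, agent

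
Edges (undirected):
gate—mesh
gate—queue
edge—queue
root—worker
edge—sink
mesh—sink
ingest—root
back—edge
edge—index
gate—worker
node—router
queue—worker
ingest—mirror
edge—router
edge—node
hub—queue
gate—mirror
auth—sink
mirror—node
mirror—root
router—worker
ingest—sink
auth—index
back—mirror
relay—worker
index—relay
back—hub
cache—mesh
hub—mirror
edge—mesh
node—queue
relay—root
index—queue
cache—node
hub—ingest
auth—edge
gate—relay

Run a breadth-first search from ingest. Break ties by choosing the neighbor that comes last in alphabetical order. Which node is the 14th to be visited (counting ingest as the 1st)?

queue

Visit ingest; enqueue sink, root, mirror, hub → queue [sink, root, mirror, hub]
Visit sink; enqueue mesh, edge, auth → queue [root, mirror, hub, mesh, edge, auth]
Visit root; enqueue worker, relay → queue [mirror, hub, mesh, edge, auth, worker, relay]
Visit mirror; enqueue node, gate, back → queue [hub, mesh, edge, auth, worker, relay, node, gate, back]
Visit hub; enqueue queue → queue [mesh, edge, auth, worker, relay, node, gate, back, queue]
Visit mesh; enqueue cache → queue [edge, auth, worker, relay, node, gate, back, queue, cache]
Visit edge; enqueue router, index → queue [auth, worker, relay, node, gate, back, queue, cache, router, index]
Visit auth → queue [worker, relay, node, gate, back, queue, cache, router, index]
Visit worker → queue [relay, node, gate, back, queue, cache, router, index]
Visit relay → queue [node, gate, back, queue, cache, router, index]
Visit node → queue [gate, back, queue, cache, router, index]
Visit gate → queue [back, queue, cache, router, index]
Visit back → queue [queue, cache, router, index]
Visit queue → queue [cache, router, index]
Visit cache → queue [router, index]
Visit router → queue [index]
Visit index → queue []

Visit order: ingest, sink, root, mirror, hub, mesh, edge, auth, worker, relay, node, gate, back, queue, cache, router, index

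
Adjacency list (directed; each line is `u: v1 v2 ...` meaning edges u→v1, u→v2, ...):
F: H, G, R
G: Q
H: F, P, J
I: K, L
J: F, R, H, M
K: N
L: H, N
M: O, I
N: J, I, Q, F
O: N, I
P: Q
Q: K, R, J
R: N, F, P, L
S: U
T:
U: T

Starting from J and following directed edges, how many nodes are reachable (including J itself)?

BFS from J visits: J, F, H, M, R, G, P, I, O, L, N, Q, K
Reachable nodes: 13 of 16 total.

13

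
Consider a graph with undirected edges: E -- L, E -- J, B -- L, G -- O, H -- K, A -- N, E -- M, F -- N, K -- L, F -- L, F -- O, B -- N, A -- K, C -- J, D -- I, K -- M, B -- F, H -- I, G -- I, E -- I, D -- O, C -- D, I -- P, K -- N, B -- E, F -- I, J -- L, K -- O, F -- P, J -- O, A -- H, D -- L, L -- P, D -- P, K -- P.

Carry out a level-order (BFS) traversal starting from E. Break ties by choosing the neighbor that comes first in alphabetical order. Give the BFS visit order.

E -> B -> I -> J -> L -> M -> F -> N -> D -> G -> H -> P -> C -> O -> K -> A

Visit E; enqueue B, I, J, L, M → queue [B, I, J, L, M]
Visit B; enqueue F, N → queue [I, J, L, M, F, N]
Visit I; enqueue D, G, H, P → queue [J, L, M, F, N, D, G, H, P]
Visit J; enqueue C, O → queue [L, M, F, N, D, G, H, P, C, O]
Visit L; enqueue K → queue [M, F, N, D, G, H, P, C, O, K]
Visit M → queue [F, N, D, G, H, P, C, O, K]
Visit F → queue [N, D, G, H, P, C, O, K]
Visit N; enqueue A → queue [D, G, H, P, C, O, K, A]
Visit D → queue [G, H, P, C, O, K, A]
Visit G → queue [H, P, C, O, K, A]
Visit H → queue [P, C, O, K, A]
Visit P → queue [C, O, K, A]
Visit C → queue [O, K, A]
Visit O → queue [K, A]
Visit K → queue [A]
Visit A → queue []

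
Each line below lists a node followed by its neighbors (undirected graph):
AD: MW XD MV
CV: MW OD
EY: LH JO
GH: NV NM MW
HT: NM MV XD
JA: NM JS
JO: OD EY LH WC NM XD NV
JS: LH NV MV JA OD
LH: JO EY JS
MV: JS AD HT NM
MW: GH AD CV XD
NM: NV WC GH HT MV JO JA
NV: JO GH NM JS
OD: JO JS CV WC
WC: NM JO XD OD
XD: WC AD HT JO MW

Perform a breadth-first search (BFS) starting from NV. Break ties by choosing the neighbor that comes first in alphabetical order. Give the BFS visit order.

NV, GH, JO, JS, NM, MW, EY, LH, OD, WC, XD, JA, MV, HT, AD, CV

Visit NV; enqueue GH, JO, JS, NM → queue [GH, JO, JS, NM]
Visit GH; enqueue MW → queue [JO, JS, NM, MW]
Visit JO; enqueue EY, LH, OD, WC, XD → queue [JS, NM, MW, EY, LH, OD, WC, XD]
Visit JS; enqueue JA, MV → queue [NM, MW, EY, LH, OD, WC, XD, JA, MV]
Visit NM; enqueue HT → queue [MW, EY, LH, OD, WC, XD, JA, MV, HT]
Visit MW; enqueue AD, CV → queue [EY, LH, OD, WC, XD, JA, MV, HT, AD, CV]
Visit EY → queue [LH, OD, WC, XD, JA, MV, HT, AD, CV]
Visit LH → queue [OD, WC, XD, JA, MV, HT, AD, CV]
Visit OD → queue [WC, XD, JA, MV, HT, AD, CV]
Visit WC → queue [XD, JA, MV, HT, AD, CV]
Visit XD → queue [JA, MV, HT, AD, CV]
Visit JA → queue [MV, HT, AD, CV]
Visit MV → queue [HT, AD, CV]
Visit HT → queue [AD, CV]
Visit AD → queue [CV]
Visit CV → queue []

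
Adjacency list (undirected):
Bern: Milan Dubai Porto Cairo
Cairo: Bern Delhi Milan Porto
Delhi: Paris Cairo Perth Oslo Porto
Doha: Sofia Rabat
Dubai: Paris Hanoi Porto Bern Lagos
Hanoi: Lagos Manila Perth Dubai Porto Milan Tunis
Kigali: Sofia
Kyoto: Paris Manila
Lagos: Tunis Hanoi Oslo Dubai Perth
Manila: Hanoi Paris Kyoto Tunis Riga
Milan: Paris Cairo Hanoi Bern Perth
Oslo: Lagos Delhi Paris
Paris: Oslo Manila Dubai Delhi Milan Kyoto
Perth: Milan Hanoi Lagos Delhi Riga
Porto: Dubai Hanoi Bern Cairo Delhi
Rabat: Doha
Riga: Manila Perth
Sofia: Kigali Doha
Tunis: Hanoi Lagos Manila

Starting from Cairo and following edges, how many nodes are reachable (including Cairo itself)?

15

BFS from Cairo visits: Cairo, Bern, Delhi, Milan, Porto, Dubai, Paris, Perth, Oslo, Hanoi, Lagos, Manila, Kyoto, Riga, Tunis
Reachable nodes: 15 of 19 total.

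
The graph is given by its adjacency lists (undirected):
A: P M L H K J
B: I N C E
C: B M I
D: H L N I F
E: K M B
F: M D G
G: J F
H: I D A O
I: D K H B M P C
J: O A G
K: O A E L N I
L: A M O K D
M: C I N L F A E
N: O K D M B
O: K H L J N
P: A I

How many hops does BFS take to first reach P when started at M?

Level 0: M
Level 1: A, C, E, F, I, L, N
Level 2: B, D, G, H, J, K, O, P
P first appears at level 2.

2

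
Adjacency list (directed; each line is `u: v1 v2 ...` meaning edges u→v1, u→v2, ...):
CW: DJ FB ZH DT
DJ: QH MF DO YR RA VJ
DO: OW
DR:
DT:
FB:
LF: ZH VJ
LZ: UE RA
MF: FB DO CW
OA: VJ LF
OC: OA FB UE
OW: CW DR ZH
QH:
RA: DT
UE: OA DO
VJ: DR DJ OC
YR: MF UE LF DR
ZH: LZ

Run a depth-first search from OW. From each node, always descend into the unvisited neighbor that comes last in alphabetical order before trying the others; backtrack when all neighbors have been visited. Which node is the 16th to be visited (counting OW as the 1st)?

Visit OW
OW → ZH
ZH → LZ
LZ → UE
UE → OA
OA → VJ
VJ → OC
OC → FB
VJ → DR
VJ → DJ
DJ → YR
YR → MF
MF → DO
MF → CW
CW → DT
YR → LF
DJ → RA
DJ → QH

Visit order: OW, ZH, LZ, UE, OA, VJ, OC, FB, DR, DJ, YR, MF, DO, CW, DT, LF, RA, QH

LF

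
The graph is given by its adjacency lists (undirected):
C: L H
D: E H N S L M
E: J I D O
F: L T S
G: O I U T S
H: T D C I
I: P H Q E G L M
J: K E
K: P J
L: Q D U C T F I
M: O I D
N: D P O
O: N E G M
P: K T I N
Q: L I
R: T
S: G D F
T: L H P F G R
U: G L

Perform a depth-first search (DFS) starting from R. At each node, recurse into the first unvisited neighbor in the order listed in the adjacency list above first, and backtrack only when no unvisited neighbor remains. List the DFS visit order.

R T L Q I P K J E D H C N O G U S F M

Visit R
R → T
T → L
L → Q
Q → I
I → P
P → K
K → J
J → E
E → D
D → H
H → C
D → N
N → O
O → G
G → U
G → S
S → F
O → M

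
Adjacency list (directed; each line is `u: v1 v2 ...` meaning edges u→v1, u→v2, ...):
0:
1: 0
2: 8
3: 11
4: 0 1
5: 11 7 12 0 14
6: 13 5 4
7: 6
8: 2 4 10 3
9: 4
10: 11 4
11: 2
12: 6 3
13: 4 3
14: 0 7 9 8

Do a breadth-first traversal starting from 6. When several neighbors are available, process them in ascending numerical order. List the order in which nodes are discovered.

6 -> 4 -> 5 -> 13 -> 0 -> 1 -> 7 -> 11 -> 12 -> 14 -> 3 -> 2 -> 8 -> 9 -> 10

Visit 6; enqueue 4, 5, 13 → queue [4, 5, 13]
Visit 4; enqueue 0, 1 → queue [5, 13, 0, 1]
Visit 5; enqueue 7, 11, 12, 14 → queue [13, 0, 1, 7, 11, 12, 14]
Visit 13; enqueue 3 → queue [0, 1, 7, 11, 12, 14, 3]
Visit 0 → queue [1, 7, 11, 12, 14, 3]
Visit 1 → queue [7, 11, 12, 14, 3]
Visit 7 → queue [11, 12, 14, 3]
Visit 11; enqueue 2 → queue [12, 14, 3, 2]
Visit 12 → queue [14, 3, 2]
Visit 14; enqueue 8, 9 → queue [3, 2, 8, 9]
Visit 3 → queue [2, 8, 9]
Visit 2 → queue [8, 9]
Visit 8; enqueue 10 → queue [9, 10]
Visit 9 → queue [10]
Visit 10 → queue []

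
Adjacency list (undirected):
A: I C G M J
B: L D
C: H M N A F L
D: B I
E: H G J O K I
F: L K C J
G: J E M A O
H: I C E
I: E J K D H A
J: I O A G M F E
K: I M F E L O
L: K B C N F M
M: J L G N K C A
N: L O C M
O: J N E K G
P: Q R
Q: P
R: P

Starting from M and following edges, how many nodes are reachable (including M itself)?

BFS from M visits: M, J, L, G, N, K, C, A, I, O, F, E, B, H, D
Reachable nodes: 15 of 18 total.

15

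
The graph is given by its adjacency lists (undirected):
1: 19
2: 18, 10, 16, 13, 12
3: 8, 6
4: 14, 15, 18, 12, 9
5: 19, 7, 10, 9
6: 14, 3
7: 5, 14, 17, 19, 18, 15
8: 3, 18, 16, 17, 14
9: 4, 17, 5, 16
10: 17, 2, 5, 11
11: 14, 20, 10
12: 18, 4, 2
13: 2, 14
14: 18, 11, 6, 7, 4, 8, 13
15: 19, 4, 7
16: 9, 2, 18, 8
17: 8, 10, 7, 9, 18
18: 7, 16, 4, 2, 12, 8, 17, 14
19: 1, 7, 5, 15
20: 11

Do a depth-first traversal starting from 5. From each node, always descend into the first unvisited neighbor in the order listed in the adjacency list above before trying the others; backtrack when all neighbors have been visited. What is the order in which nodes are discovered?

Visit 5
5 → 19
19 → 1
19 → 7
7 → 14
14 → 18
18 → 16
16 → 9
9 → 4
4 → 15
4 → 12
12 → 2
2 → 10
10 → 17
17 → 8
8 → 3
3 → 6
10 → 11
11 → 20
2 → 13

5 → 19 → 1 → 7 → 14 → 18 → 16 → 9 → 4 → 15 → 12 → 2 → 10 → 17 → 8 → 3 → 6 → 11 → 20 → 13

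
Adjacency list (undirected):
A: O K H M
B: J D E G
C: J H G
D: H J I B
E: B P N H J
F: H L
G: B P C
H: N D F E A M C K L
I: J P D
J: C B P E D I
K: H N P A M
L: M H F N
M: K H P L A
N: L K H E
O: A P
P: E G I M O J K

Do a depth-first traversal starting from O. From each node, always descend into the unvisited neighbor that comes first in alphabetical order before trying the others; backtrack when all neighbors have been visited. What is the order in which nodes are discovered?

Visit O
O → A
A → H
H → C
C → G
G → B
B → D
D → I
I → J
J → E
E → N
N → K
K → M
M → L
L → F
M → P

O -> A -> H -> C -> G -> B -> D -> I -> J -> E -> N -> K -> M -> L -> F -> P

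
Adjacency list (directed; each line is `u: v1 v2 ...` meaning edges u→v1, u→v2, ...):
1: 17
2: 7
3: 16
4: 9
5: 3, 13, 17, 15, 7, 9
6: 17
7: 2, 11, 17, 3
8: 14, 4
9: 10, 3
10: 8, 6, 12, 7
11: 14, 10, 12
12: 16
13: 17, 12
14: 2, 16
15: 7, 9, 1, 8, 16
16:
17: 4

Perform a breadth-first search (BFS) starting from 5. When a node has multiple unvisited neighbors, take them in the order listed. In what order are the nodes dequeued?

Visit 5; enqueue 3, 13, 17, 15, 7, 9 → queue [3, 13, 17, 15, 7, 9]
Visit 3; enqueue 16 → queue [13, 17, 15, 7, 9, 16]
Visit 13; enqueue 12 → queue [17, 15, 7, 9, 16, 12]
Visit 17; enqueue 4 → queue [15, 7, 9, 16, 12, 4]
Visit 15; enqueue 1, 8 → queue [7, 9, 16, 12, 4, 1, 8]
Visit 7; enqueue 2, 11 → queue [9, 16, 12, 4, 1, 8, 2, 11]
Visit 9; enqueue 10 → queue [16, 12, 4, 1, 8, 2, 11, 10]
Visit 16 → queue [12, 4, 1, 8, 2, 11, 10]
Visit 12 → queue [4, 1, 8, 2, 11, 10]
Visit 4 → queue [1, 8, 2, 11, 10]
Visit 1 → queue [8, 2, 11, 10]
Visit 8; enqueue 14 → queue [2, 11, 10, 14]
Visit 2 → queue [11, 10, 14]
Visit 11 → queue [10, 14]
Visit 10; enqueue 6 → queue [14, 6]
Visit 14 → queue [6]
Visit 6 → queue []

5 3 13 17 15 7 9 16 12 4 1 8 2 11 10 14 6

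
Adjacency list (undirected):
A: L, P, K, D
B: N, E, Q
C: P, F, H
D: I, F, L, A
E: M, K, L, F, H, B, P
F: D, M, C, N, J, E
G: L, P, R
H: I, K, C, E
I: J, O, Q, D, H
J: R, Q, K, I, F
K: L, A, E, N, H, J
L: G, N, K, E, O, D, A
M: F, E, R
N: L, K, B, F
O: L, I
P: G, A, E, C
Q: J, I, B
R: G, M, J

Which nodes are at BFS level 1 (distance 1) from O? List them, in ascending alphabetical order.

Level 0: O
Level 1: I, L
Level 2: A, D, E, G, H, J, K, N, Q
Level 3: B, C, F, M, P, R

I, L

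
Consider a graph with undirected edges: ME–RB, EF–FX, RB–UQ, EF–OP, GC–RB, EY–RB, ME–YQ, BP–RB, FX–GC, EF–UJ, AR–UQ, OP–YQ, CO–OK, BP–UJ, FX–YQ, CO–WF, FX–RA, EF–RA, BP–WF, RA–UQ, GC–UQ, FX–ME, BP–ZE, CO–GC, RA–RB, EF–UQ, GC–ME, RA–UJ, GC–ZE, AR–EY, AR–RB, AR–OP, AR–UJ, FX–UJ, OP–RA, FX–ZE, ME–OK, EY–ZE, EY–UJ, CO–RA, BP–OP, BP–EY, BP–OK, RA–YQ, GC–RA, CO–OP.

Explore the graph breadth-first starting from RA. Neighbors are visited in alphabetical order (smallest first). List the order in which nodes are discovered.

Visit RA; enqueue CO, EF, FX, GC, OP, RB, UJ, UQ, YQ → queue [CO, EF, FX, GC, OP, RB, UJ, UQ, YQ]
Visit CO; enqueue OK, WF → queue [EF, FX, GC, OP, RB, UJ, UQ, YQ, OK, WF]
Visit EF → queue [FX, GC, OP, RB, UJ, UQ, YQ, OK, WF]
Visit FX; enqueue ME, ZE → queue [GC, OP, RB, UJ, UQ, YQ, OK, WF, ME, ZE]
Visit GC → queue [OP, RB, UJ, UQ, YQ, OK, WF, ME, ZE]
Visit OP; enqueue AR, BP → queue [RB, UJ, UQ, YQ, OK, WF, ME, ZE, AR, BP]
Visit RB; enqueue EY → queue [UJ, UQ, YQ, OK, WF, ME, ZE, AR, BP, EY]
Visit UJ → queue [UQ, YQ, OK, WF, ME, ZE, AR, BP, EY]
Visit UQ → queue [YQ, OK, WF, ME, ZE, AR, BP, EY]
Visit YQ → queue [OK, WF, ME, ZE, AR, BP, EY]
Visit OK → queue [WF, ME, ZE, AR, BP, EY]
Visit WF → queue [ME, ZE, AR, BP, EY]
Visit ME → queue [ZE, AR, BP, EY]
Visit ZE → queue [AR, BP, EY]
Visit AR → queue [BP, EY]
Visit BP → queue [EY]
Visit EY → queue []

RA -> CO -> EF -> FX -> GC -> OP -> RB -> UJ -> UQ -> YQ -> OK -> WF -> ME -> ZE -> AR -> BP -> EY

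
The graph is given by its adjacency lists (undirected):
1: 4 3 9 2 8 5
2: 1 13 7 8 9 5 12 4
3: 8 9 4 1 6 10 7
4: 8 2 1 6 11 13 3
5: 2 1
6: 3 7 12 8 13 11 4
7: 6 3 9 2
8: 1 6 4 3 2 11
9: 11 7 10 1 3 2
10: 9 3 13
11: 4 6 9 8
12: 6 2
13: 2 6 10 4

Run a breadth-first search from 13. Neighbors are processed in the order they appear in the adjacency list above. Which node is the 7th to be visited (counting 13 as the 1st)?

Visit 13; enqueue 2, 6, 10, 4 → queue [2, 6, 10, 4]
Visit 2; enqueue 1, 7, 8, 9, 5, 12 → queue [6, 10, 4, 1, 7, 8, 9, 5, 12]
Visit 6; enqueue 3, 11 → queue [10, 4, 1, 7, 8, 9, 5, 12, 3, 11]
Visit 10 → queue [4, 1, 7, 8, 9, 5, 12, 3, 11]
Visit 4 → queue [1, 7, 8, 9, 5, 12, 3, 11]
Visit 1 → queue [7, 8, 9, 5, 12, 3, 11]
Visit 7 → queue [8, 9, 5, 12, 3, 11]
Visit 8 → queue [9, 5, 12, 3, 11]
Visit 9 → queue [5, 12, 3, 11]
Visit 5 → queue [12, 3, 11]
Visit 12 → queue [3, 11]
Visit 3 → queue [11]
Visit 11 → queue []

Visit order: 13, 2, 6, 10, 4, 1, 7, 8, 9, 5, 12, 3, 11

7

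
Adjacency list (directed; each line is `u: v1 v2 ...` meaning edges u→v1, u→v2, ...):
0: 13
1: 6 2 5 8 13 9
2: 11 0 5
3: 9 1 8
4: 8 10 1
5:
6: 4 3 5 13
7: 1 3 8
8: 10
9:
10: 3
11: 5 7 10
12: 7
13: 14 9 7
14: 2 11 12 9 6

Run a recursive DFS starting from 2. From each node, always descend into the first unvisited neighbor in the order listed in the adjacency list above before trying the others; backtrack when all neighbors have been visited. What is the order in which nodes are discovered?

Visit 2
2 → 11
11 → 5
11 → 7
7 → 1
1 → 6
6 → 4
4 → 8
8 → 10
10 → 3
3 → 9
6 → 13
13 → 14
14 → 12
2 → 0

2 → 11 → 5 → 7 → 1 → 6 → 4 → 8 → 10 → 3 → 9 → 13 → 14 → 12 → 0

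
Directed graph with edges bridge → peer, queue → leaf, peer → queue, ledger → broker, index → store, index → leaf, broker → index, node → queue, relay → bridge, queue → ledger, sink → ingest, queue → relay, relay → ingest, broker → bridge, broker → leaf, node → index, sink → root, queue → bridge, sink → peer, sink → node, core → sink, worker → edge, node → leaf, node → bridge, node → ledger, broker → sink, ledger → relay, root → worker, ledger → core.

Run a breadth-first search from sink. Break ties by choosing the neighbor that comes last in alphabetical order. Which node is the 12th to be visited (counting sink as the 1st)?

Visit sink; enqueue root, peer, node, ingest → queue [root, peer, node, ingest]
Visit root; enqueue worker → queue [peer, node, ingest, worker]
Visit peer; enqueue queue → queue [node, ingest, worker, queue]
Visit node; enqueue ledger, leaf, index, bridge → queue [ingest, worker, queue, ledger, leaf, index, bridge]
Visit ingest → queue [worker, queue, ledger, leaf, index, bridge]
Visit worker; enqueue edge → queue [queue, ledger, leaf, index, bridge, edge]
Visit queue; enqueue relay → queue [ledger, leaf, index, bridge, edge, relay]
Visit ledger; enqueue core, broker → queue [leaf, index, bridge, edge, relay, core, broker]
Visit leaf → queue [index, bridge, edge, relay, core, broker]
Visit index; enqueue store → queue [bridge, edge, relay, core, broker, store]
Visit bridge → queue [edge, relay, core, broker, store]
Visit edge → queue [relay, core, broker, store]
Visit relay → queue [core, broker, store]
Visit core → queue [broker, store]
Visit broker → queue [store]
Visit store → queue []

Visit order: sink, root, peer, node, ingest, worker, queue, ledger, leaf, index, bridge, edge, relay, core, broker, store

edge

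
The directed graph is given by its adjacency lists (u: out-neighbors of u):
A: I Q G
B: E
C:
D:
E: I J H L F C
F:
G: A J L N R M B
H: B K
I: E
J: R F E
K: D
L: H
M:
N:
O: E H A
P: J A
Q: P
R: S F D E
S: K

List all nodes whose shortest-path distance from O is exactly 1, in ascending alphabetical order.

A, E, H

Level 0: O
Level 1: A, E, H
Level 2: B, C, F, G, I, J, K, L, Q
Level 3: D, M, N, P, R
Level 4: S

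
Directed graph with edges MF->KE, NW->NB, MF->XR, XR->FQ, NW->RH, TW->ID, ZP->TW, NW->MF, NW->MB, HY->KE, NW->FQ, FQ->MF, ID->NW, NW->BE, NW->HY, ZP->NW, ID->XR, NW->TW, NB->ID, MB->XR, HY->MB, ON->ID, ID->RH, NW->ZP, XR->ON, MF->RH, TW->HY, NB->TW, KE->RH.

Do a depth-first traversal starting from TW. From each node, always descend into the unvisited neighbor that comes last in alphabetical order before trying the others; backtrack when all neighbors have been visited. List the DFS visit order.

TW -> ID -> XR -> ON -> FQ -> MF -> RH -> KE -> NW -> ZP -> NB -> MB -> HY -> BE

Visit TW
TW → ID
ID → XR
XR → ON
XR → FQ
FQ → MF
MF → RH
MF → KE
ID → NW
NW → ZP
NW → NB
NW → MB
NW → HY
NW → BE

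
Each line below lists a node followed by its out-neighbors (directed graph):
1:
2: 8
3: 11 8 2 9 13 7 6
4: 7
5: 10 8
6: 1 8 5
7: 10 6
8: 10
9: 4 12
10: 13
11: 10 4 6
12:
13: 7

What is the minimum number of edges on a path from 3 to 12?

2

Level 0: 3
Level 1: 2, 6, 7, 8, 9, 11, 13
Level 2: 1, 4, 5, 10, 12
12 first appears at level 2.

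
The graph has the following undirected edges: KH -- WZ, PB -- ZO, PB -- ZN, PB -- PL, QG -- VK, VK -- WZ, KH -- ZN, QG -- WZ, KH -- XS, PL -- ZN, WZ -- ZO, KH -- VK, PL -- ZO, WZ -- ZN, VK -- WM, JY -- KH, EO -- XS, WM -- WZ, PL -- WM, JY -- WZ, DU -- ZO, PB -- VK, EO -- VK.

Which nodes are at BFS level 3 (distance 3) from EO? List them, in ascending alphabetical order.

JY, PL, ZN, ZO

Level 0: EO
Level 1: VK, XS
Level 2: KH, PB, QG, WM, WZ
Level 3: JY, PL, ZN, ZO
Level 4: DU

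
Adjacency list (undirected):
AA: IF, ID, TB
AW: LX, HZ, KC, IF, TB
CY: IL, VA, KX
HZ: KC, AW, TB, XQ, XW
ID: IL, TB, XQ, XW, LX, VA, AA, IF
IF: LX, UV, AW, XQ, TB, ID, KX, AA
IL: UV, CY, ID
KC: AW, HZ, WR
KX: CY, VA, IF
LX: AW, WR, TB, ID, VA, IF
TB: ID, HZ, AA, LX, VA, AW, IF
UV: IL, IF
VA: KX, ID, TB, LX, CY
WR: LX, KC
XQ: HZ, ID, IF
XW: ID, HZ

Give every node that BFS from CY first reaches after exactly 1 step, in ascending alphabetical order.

Level 0: CY
Level 1: IL, KX, VA
Level 2: ID, IF, LX, TB, UV
Level 3: AA, AW, HZ, WR, XQ, XW
Level 4: KC

IL, KX, VA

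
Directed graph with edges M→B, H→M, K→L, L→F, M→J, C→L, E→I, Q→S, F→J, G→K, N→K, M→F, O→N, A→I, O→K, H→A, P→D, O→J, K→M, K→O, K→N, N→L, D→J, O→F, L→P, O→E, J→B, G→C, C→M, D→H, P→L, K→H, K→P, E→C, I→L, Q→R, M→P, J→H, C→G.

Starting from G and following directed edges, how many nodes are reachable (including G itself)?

BFS from G visits: G, K, C, P, O, N, M, L, H, D, J, F, E, B, A, I
Reachable nodes: 16 of 19 total.

16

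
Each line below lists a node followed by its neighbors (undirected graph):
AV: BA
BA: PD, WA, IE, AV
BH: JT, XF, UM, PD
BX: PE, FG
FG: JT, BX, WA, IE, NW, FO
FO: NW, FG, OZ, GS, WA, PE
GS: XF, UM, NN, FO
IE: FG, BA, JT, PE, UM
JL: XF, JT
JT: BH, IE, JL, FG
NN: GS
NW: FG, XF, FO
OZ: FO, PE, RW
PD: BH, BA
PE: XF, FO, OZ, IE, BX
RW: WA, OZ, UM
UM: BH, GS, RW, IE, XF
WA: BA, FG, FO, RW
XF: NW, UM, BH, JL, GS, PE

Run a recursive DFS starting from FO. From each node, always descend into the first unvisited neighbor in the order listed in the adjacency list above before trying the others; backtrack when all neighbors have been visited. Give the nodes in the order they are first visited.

Visit FO
FO → NW
NW → FG
FG → JT
JT → BH
BH → XF
XF → UM
UM → GS
GS → NN
UM → RW
RW → WA
WA → BA
BA → PD
BA → IE
IE → PE
PE → OZ
PE → BX
BA → AV
XF → JL

FO -> NW -> FG -> JT -> BH -> XF -> UM -> GS -> NN -> RW -> WA -> BA -> PD -> IE -> PE -> OZ -> BX -> AV -> JL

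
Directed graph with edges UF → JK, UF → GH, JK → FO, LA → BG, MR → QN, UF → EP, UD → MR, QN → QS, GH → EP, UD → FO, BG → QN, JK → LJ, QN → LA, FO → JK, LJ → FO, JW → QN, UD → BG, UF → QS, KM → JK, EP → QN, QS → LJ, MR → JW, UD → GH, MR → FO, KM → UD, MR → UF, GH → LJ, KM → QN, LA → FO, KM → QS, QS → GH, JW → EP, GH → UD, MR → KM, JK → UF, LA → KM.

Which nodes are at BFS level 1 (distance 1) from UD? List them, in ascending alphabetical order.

Level 0: UD
Level 1: BG, FO, GH, MR
Level 2: EP, JK, JW, KM, LJ, QN, UF
Level 3: LA, QS

BG, FO, GH, MR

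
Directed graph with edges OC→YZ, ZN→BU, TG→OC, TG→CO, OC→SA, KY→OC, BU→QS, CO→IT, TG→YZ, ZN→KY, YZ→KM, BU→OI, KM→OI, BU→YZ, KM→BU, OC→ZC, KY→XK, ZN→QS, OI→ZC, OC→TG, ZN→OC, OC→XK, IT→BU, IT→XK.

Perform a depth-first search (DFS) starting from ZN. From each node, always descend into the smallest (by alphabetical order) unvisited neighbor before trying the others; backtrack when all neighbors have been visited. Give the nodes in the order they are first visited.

Visit ZN
ZN → BU
BU → OI
OI → ZC
BU → QS
BU → YZ
YZ → KM
ZN → KY
KY → OC
OC → SA
OC → TG
TG → CO
CO → IT
IT → XK

ZN BU OI ZC QS YZ KM KY OC SA TG CO IT XK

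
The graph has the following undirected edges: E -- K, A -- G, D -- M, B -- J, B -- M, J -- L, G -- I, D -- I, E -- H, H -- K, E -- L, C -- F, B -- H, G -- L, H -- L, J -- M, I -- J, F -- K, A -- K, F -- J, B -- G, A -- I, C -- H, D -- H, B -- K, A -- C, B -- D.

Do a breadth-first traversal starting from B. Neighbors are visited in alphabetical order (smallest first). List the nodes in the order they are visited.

B D G H J K M I A L C E F

Visit B; enqueue D, G, H, J, K, M → queue [D, G, H, J, K, M]
Visit D; enqueue I → queue [G, H, J, K, M, I]
Visit G; enqueue A, L → queue [H, J, K, M, I, A, L]
Visit H; enqueue C, E → queue [J, K, M, I, A, L, C, E]
Visit J; enqueue F → queue [K, M, I, A, L, C, E, F]
Visit K → queue [M, I, A, L, C, E, F]
Visit M → queue [I, A, L, C, E, F]
Visit I → queue [A, L, C, E, F]
Visit A → queue [L, C, E, F]
Visit L → queue [C, E, F]
Visit C → queue [E, F]
Visit E → queue [F]
Visit F → queue []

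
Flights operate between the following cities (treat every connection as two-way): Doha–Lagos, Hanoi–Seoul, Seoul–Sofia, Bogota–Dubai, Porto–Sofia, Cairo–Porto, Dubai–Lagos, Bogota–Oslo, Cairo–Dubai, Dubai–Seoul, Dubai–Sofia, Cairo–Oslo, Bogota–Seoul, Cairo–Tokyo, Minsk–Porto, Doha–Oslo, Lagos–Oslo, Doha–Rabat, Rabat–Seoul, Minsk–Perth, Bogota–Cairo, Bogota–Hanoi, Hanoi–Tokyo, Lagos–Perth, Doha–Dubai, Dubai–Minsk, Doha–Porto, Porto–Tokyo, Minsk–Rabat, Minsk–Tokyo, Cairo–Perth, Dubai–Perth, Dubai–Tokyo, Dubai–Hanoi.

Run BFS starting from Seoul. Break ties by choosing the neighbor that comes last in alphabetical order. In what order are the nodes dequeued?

Seoul, Sofia, Rabat, Hanoi, Dubai, Bogota, Porto, Minsk, Doha, Tokyo, Perth, Lagos, Cairo, Oslo

Visit Seoul; enqueue Sofia, Rabat, Hanoi, Dubai, Bogota → queue [Sofia, Rabat, Hanoi, Dubai, Bogota]
Visit Sofia; enqueue Porto → queue [Rabat, Hanoi, Dubai, Bogota, Porto]
Visit Rabat; enqueue Minsk, Doha → queue [Hanoi, Dubai, Bogota, Porto, Minsk, Doha]
Visit Hanoi; enqueue Tokyo → queue [Dubai, Bogota, Porto, Minsk, Doha, Tokyo]
Visit Dubai; enqueue Perth, Lagos, Cairo → queue [Bogota, Porto, Minsk, Doha, Tokyo, Perth, Lagos, Cairo]
Visit Bogota; enqueue Oslo → queue [Porto, Minsk, Doha, Tokyo, Perth, Lagos, Cairo, Oslo]
Visit Porto → queue [Minsk, Doha, Tokyo, Perth, Lagos, Cairo, Oslo]
Visit Minsk → queue [Doha, Tokyo, Perth, Lagos, Cairo, Oslo]
Visit Doha → queue [Tokyo, Perth, Lagos, Cairo, Oslo]
Visit Tokyo → queue [Perth, Lagos, Cairo, Oslo]
Visit Perth → queue [Lagos, Cairo, Oslo]
Visit Lagos → queue [Cairo, Oslo]
Visit Cairo → queue [Oslo]
Visit Oslo → queue []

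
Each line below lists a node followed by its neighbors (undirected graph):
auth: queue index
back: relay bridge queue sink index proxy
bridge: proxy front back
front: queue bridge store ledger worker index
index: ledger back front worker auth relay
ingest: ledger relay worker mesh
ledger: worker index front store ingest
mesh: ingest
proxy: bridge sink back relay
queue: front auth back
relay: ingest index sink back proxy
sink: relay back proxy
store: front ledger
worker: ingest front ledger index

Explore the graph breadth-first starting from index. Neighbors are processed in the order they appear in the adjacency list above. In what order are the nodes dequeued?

index, ledger, back, front, worker, auth, relay, store, ingest, bridge, queue, sink, proxy, mesh

Visit index; enqueue ledger, back, front, worker, auth, relay → queue [ledger, back, front, worker, auth, relay]
Visit ledger; enqueue store, ingest → queue [back, front, worker, auth, relay, store, ingest]
Visit back; enqueue bridge, queue, sink, proxy → queue [front, worker, auth, relay, store, ingest, bridge, queue, sink, proxy]
Visit front → queue [worker, auth, relay, store, ingest, bridge, queue, sink, proxy]
Visit worker → queue [auth, relay, store, ingest, bridge, queue, sink, proxy]
Visit auth → queue [relay, store, ingest, bridge, queue, sink, proxy]
Visit relay → queue [store, ingest, bridge, queue, sink, proxy]
Visit store → queue [ingest, bridge, queue, sink, proxy]
Visit ingest; enqueue mesh → queue [bridge, queue, sink, proxy, mesh]
Visit bridge → queue [queue, sink, proxy, mesh]
Visit queue → queue [sink, proxy, mesh]
Visit sink → queue [proxy, mesh]
Visit proxy → queue [mesh]
Visit mesh → queue []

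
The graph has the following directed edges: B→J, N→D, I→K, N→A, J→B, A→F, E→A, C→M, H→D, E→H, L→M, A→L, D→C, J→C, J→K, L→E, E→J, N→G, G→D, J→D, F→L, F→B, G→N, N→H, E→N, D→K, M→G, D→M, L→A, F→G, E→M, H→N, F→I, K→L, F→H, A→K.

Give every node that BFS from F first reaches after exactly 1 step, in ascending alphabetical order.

Level 0: F
Level 1: B, G, H, I, L
Level 2: A, D, E, J, K, M, N
Level 3: C

B, G, H, I, L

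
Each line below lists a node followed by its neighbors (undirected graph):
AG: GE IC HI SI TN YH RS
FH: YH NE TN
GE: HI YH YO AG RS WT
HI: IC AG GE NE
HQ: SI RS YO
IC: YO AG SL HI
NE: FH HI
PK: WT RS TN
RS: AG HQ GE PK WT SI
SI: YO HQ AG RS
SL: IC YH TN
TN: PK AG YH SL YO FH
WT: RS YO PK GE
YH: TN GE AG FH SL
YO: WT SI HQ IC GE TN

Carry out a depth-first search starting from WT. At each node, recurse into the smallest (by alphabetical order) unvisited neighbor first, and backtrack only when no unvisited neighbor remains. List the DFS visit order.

Visit WT
WT → GE
GE → AG
AG → HI
HI → IC
IC → SL
SL → TN
TN → FH
FH → NE
FH → YH
TN → PK
PK → RS
RS → HQ
HQ → SI
SI → YO

WT -> GE -> AG -> HI -> IC -> SL -> TN -> FH -> NE -> YH -> PK -> RS -> HQ -> SI -> YO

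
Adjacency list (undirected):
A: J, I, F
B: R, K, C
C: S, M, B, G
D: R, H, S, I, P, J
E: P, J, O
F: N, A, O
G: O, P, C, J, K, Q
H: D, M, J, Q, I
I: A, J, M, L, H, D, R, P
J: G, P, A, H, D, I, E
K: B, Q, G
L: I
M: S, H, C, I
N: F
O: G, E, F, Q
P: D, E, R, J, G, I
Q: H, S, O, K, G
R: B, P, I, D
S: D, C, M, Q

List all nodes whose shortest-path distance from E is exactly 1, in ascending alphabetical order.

Level 0: E
Level 1: J, O, P
Level 2: A, D, F, G, H, I, Q, R
Level 3: B, C, K, L, M, N, S

J, O, P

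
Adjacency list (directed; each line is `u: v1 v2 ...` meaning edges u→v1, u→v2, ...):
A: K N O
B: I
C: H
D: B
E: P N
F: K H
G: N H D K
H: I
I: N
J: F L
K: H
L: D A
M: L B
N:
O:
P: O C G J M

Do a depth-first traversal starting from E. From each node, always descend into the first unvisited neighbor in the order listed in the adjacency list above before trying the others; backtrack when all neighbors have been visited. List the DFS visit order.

E, P, O, C, H, I, N, G, D, B, K, J, F, L, A, M

Visit E
E → P
P → O
P → C
C → H
H → I
I → N
P → G
G → D
D → B
G → K
P → J
J → F
J → L
L → A
P → M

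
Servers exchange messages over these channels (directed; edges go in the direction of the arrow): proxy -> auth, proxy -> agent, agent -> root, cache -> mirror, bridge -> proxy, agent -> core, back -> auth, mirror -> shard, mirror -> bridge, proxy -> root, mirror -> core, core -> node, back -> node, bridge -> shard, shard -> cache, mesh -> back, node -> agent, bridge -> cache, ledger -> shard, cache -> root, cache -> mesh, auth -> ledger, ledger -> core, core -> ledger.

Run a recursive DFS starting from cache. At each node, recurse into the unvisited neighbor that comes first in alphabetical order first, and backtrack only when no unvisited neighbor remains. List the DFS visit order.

cache -> mesh -> back -> auth -> ledger -> core -> node -> agent -> root -> shard -> mirror -> bridge -> proxy

Visit cache
cache → mesh
mesh → back
back → auth
auth → ledger
ledger → core
core → node
node → agent
agent → root
ledger → shard
cache → mirror
mirror → bridge
bridge → proxy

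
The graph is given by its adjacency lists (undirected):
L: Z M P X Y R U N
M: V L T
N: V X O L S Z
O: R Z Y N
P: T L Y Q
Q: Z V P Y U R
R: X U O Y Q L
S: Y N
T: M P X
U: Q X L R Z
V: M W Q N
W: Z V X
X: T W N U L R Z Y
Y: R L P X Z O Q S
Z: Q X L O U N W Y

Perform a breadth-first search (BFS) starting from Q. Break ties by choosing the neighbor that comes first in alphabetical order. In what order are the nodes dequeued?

Q P R U V Y Z L T O X M N W S

Visit Q; enqueue P, R, U, V, Y, Z → queue [P, R, U, V, Y, Z]
Visit P; enqueue L, T → queue [R, U, V, Y, Z, L, T]
Visit R; enqueue O, X → queue [U, V, Y, Z, L, T, O, X]
Visit U → queue [V, Y, Z, L, T, O, X]
Visit V; enqueue M, N, W → queue [Y, Z, L, T, O, X, M, N, W]
Visit Y; enqueue S → queue [Z, L, T, O, X, M, N, W, S]
Visit Z → queue [L, T, O, X, M, N, W, S]
Visit L → queue [T, O, X, M, N, W, S]
Visit T → queue [O, X, M, N, W, S]
Visit O → queue [X, M, N, W, S]
Visit X → queue [M, N, W, S]
Visit M → queue [N, W, S]
Visit N → queue [W, S]
Visit W → queue [S]
Visit S → queue []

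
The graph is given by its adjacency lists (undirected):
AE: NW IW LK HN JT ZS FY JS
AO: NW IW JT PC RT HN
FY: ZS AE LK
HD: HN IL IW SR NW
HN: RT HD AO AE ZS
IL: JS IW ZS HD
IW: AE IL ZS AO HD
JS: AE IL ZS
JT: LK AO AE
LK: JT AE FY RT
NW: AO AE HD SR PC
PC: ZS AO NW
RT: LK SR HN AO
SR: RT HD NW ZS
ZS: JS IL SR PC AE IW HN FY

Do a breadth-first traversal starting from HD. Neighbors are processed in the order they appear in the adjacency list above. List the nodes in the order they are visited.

HD, HN, IL, IW, SR, NW, RT, AO, AE, ZS, JS, PC, LK, JT, FY

Visit HD; enqueue HN, IL, IW, SR, NW → queue [HN, IL, IW, SR, NW]
Visit HN; enqueue RT, AO, AE, ZS → queue [IL, IW, SR, NW, RT, AO, AE, ZS]
Visit IL; enqueue JS → queue [IW, SR, NW, RT, AO, AE, ZS, JS]
Visit IW → queue [SR, NW, RT, AO, AE, ZS, JS]
Visit SR → queue [NW, RT, AO, AE, ZS, JS]
Visit NW; enqueue PC → queue [RT, AO, AE, ZS, JS, PC]
Visit RT; enqueue LK → queue [AO, AE, ZS, JS, PC, LK]
Visit AO; enqueue JT → queue [AE, ZS, JS, PC, LK, JT]
Visit AE; enqueue FY → queue [ZS, JS, PC, LK, JT, FY]
Visit ZS → queue [JS, PC, LK, JT, FY]
Visit JS → queue [PC, LK, JT, FY]
Visit PC → queue [LK, JT, FY]
Visit LK → queue [JT, FY]
Visit JT → queue [FY]
Visit FY → queue []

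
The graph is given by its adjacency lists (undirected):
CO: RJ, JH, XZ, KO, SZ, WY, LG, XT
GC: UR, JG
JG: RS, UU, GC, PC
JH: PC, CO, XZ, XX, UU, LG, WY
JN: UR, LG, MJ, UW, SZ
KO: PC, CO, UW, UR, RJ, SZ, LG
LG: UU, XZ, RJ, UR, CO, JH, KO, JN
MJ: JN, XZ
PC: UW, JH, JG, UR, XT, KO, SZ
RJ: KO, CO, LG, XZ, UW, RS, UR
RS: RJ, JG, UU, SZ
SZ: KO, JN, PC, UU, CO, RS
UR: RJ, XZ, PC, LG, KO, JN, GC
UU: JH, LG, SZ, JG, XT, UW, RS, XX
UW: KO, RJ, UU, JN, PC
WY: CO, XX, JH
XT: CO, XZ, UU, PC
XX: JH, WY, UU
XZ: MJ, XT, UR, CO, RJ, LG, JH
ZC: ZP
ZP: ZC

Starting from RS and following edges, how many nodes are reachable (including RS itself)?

BFS from RS visits: RS, RJ, JG, UU, SZ, KO, CO, LG, XZ, UW, UR, GC, PC, JH, XT, XX, JN, WY, MJ
Reachable nodes: 19 of 21 total.

19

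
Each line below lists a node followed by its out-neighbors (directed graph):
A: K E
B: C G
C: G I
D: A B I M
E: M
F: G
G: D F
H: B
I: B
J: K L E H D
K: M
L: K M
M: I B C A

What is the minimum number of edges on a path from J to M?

Level 0: J
Level 1: D, E, H, K, L
Level 2: A, B, I, M
Level 3: C, G
Level 4: F
M first appears at level 2.

2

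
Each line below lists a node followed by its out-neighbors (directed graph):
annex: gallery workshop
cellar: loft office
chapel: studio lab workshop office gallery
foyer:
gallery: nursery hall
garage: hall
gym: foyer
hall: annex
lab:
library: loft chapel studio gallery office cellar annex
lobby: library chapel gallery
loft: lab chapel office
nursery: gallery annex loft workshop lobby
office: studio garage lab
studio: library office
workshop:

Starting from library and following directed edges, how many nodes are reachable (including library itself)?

14

BFS from library visits: library, loft, chapel, studio, gallery, office, cellar, annex, lab, workshop, nursery, hall, garage, lobby
Reachable nodes: 14 of 16 total.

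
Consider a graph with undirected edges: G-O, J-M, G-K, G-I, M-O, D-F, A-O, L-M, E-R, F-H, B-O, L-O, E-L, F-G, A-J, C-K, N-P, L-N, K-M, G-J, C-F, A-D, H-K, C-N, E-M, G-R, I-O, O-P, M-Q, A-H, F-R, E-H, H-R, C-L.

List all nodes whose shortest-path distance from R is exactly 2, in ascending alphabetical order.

A, C, D, I, J, K, L, M, O

Level 0: R
Level 1: E, F, G, H
Level 2: A, C, D, I, J, K, L, M, O
Level 3: B, N, P, Q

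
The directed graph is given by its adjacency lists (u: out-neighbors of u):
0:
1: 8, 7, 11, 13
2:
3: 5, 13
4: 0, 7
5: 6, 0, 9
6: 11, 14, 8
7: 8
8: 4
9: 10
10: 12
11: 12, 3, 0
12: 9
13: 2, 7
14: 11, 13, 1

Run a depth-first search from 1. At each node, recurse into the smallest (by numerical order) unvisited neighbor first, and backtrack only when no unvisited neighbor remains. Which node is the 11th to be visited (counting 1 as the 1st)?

Visit 1
1 → 7
7 → 8
8 → 4
4 → 0
1 → 11
11 → 3
3 → 5
5 → 6
6 → 14
14 → 13
13 → 2
5 → 9
9 → 10
10 → 12

Visit order: 1, 7, 8, 4, 0, 11, 3, 5, 6, 14, 13, 2, 9, 10, 12

13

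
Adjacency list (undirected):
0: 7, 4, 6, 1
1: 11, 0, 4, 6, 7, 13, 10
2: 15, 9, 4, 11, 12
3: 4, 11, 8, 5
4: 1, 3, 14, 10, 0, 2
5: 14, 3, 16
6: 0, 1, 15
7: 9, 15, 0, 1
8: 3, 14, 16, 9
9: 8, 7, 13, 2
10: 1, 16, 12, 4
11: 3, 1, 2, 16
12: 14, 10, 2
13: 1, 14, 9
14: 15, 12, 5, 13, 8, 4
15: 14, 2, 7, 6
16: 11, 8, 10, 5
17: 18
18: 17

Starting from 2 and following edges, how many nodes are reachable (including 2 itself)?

BFS from 2 visits: 2, 4, 9, 11, 12, 15, 0, 1, 3, 10, 14, 7, 8, 13, 16, 6, 5
Reachable nodes: 17 of 19 total.

17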